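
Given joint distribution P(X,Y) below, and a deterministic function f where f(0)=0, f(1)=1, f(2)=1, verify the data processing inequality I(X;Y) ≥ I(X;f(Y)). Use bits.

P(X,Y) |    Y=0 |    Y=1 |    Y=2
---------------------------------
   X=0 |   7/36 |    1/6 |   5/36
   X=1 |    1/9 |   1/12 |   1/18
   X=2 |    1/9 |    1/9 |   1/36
I(X;Y) = 0.0227, I(X;f(Y)) = 0.0023, inequality holds: 0.0227 ≥ 0.0023

Data Processing Inequality: For any Markov chain X → Y → Z, we have I(X;Y) ≥ I(X;Z).

Here Z = f(Y) is a deterministic function of Y, forming X → Y → Z.

Original I(X;Y) = 0.0227 bits

After applying f:
P(X,Z) where Z=f(Y):
- P(X,Z=0) = P(X,Y=0)
- P(X,Z=1) = P(X,Y=1) + P(X,Y=2)

I(X;Z) = I(X;f(Y)) = 0.0023 bits

Verification: 0.0227 ≥ 0.0023 ✓

Information cannot be created by processing; the function f can only lose information about X.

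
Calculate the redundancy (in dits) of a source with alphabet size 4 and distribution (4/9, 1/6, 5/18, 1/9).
0.0553 dits

Redundancy measures how far a source is from maximum entropy:
R = H_max - H(X)

Maximum entropy for 4 symbols: H_max = log_10(4) = 0.6021 dits
Actual entropy: H(X) = 0.5468 dits
Redundancy: R = 0.6021 - 0.5468 = 0.0553 dits

This redundancy represents potential for compression: the source could be compressed by 0.0553 dits per symbol.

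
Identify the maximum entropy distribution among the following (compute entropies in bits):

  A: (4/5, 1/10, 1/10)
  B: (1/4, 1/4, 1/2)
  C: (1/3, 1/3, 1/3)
C

For a discrete distribution over n outcomes, entropy is maximized by the uniform distribution.

Computing entropies:
H(A) = 0.9219 bits
H(B) = 1.5000 bits
H(C) = 1.5850 bits

The uniform distribution (where all probabilities equal 1/3) achieves the maximum entropy of log_2(3) = 1.5850 bits.

Distribution C has the highest entropy.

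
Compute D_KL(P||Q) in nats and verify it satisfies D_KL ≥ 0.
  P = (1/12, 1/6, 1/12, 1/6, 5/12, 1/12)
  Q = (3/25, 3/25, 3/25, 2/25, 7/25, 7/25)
0.1809 nats

KL divergence satisfies the Gibbs inequality: D_KL(P||Q) ≥ 0 for all distributions P, Q.

D_KL(P||Q) = Σ p(x) log(p(x)/q(x))
Term by term:
  x=0: 1/12 × log_e[(1/12)/(3/25)] = -0.0304
  x=1: 1/6 × log_e[(1/6)/(3/25)] = 0.0548
  x=2: 1/12 × log_e[(1/12)/(3/25)] = -0.0304
  x=3: 1/6 × log_e[(1/6)/(2/25)] = 0.1223
  x=4: 5/12 × log_e[(5/12)/(7/25)] = 0.1656
  x=5: 1/12 × log_e[(1/12)/(7/25)] = -0.1010
D_KL(P||Q) = 0.1809 nats

D_KL(P||Q) = 0.1809 ≥ 0 ✓

This non-negativity is a fundamental property: relative entropy cannot be negative because it measures how different Q is from P.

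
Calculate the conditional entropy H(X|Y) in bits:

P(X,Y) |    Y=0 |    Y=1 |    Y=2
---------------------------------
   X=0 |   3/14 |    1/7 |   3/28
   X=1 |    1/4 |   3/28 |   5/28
0.9813 bits

Using the chain rule: H(X|Y) = H(X,Y) - H(Y)

First, compute H(X,Y) = 2.5116 bits

Marginal P(Y) = (13/28, 1/4, 2/7)
H(Y) = 1.5303 bits

H(X|Y) = H(X,Y) - H(Y) = 2.5116 - 1.5303 = 0.9813 bits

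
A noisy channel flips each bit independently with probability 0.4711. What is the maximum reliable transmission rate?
0.0024 bits

For a binary symmetric channel (BSC) with error probability p:
Capacity C = 1 - H(p) bits per symbol

where H(p) = -p log₂(p) - (1-p) log₂(1-p) is the binary entropy function.

H(0.4711) = 0.9976 bits
C = 1 - 0.9976 = 0.0024 bits per symbol

This means we can reliably transmit up to 0.0024 bits of information per channel use.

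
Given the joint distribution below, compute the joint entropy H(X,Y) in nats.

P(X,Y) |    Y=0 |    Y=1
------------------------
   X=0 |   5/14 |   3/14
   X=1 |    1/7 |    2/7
1.3337 nats

Joint entropy is H(X,Y) = -Σ_{x,y} p(x,y) log p(x,y).

Summing over all non-zero entries:
H(X,Y) = -[5/14·log_e(5/14) + 3/14·log_e(3/14) + 1/7·log_e(1/7) + 2/7·log_e(2/7)]
H(X,Y) = 1.3337 nats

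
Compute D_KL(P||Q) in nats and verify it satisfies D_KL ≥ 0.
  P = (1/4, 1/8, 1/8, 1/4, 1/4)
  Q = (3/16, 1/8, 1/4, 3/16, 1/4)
0.0572 nats

KL divergence satisfies the Gibbs inequality: D_KL(P||Q) ≥ 0 for all distributions P, Q.

D_KL(P||Q) = Σ p(x) log(p(x)/q(x))
Term by term:
  x=0: 1/4 × log_e[(1/4)/(3/16)] = 0.0719
  x=1: 1/8 × log_e[(1/8)/(1/8)] = 0.0000
  x=2: 1/8 × log_e[(1/8)/(1/4)] = -0.0866
  x=3: 1/4 × log_e[(1/4)/(3/16)] = 0.0719
  x=4: 1/4 × log_e[(1/4)/(1/4)] = 0.0000
D_KL(P||Q) = 0.0572 nats

D_KL(P||Q) = 0.0572 ≥ 0 ✓

This non-negativity is a fundamental property: relative entropy cannot be negative because it measures how different Q is from P.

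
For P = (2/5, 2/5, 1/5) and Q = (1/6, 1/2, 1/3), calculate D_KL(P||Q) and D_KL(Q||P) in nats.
D_KL(P||Q) = 0.1588, D_KL(Q||P) = 0.1359

KL divergence is not symmetric: D_KL(P||Q) ≠ D_KL(Q||P) in general.

D_KL(P||Q) = 0.1588 nats
D_KL(Q||P) = 0.1359 nats

No, they are not equal!

This asymmetry is why KL divergence is not a true distance metric.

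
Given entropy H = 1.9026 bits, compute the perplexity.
3.7389

Perplexity is 2^H (or exp(H) for natural log).

H = 1.9026 bits
Perplexity = 2^1.9026 = 3.7389

Interpretation: The model's uncertainty is equivalent to choosing uniformly among 3.7 options.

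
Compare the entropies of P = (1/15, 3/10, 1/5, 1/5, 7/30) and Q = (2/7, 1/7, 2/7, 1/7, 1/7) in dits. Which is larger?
Q

Computing entropies in dits:
H(P) = 0.6623
H(Q) = 0.6731

Distribution Q has higher entropy.

Intuition: The distribution closer to uniform (more spread out) has higher entropy.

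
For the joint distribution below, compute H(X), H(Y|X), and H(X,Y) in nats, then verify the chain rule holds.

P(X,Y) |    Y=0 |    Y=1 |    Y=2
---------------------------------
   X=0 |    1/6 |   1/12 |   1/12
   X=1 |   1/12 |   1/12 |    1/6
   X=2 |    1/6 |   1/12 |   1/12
H(X,Y) = 2.1383, H(X) = 1.0986, H(Y|X) = 1.0397 (all in nats)

Chain rule: H(X,Y) = H(X) + H(Y|X)

Left side — joint entropy directly:
H(X,Y) = -Σ p(x,y) log p(x,y) = 2.1383 nats

Right side — compute H(Y|X) from the conditional distributions:
P(X) = (1/3, 1/3, 1/3), so H(X) = 1.0986 nats
H(Y|X) = Σ_x P(X=x) · H(Y|X=x):
  P(Y|X=0) = (1/2, 1/4, 1/4), H(Y|X=0) = 1.0397, weight P(X=0) = 1/3
  P(Y|X=1) = (1/4, 1/4, 1/2), H(Y|X=1) = 1.0397, weight P(X=1) = 1/3
  P(Y|X=2) = (1/2, 1/4, 1/4), H(Y|X=2) = 1.0397, weight P(X=2) = 1/3
H(Y|X) = 1.0397 nats

H(X) + H(Y|X) = 1.0986 + 1.0397 = 2.1383 nats

Both sides equal 2.1383 nats. ✓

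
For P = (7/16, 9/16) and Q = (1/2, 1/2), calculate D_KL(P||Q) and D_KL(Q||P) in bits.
D_KL(P||Q) = 0.0113, D_KL(Q||P) = 0.0114

KL divergence is not symmetric: D_KL(P||Q) ≠ D_KL(Q||P) in general.

D_KL(P||Q) = 0.0113 bits
D_KL(Q||P) = 0.0114 bits

No, they are not equal!

This asymmetry is why KL divergence is not a true distance metric.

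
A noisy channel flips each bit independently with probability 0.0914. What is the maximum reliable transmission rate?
0.5589 bits

For a binary symmetric channel (BSC) with error probability p:
Capacity C = 1 - H(p) bits per symbol

where H(p) = -p log₂(p) - (1-p) log₂(1-p) is the binary entropy function.

H(0.0914) = 0.4411 bits
C = 1 - 0.4411 = 0.5589 bits per symbol

This means we can reliably transmit up to 0.5589 bits of information per channel use.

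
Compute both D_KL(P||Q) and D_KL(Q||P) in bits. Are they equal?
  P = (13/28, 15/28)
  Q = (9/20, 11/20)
D_KL(P||Q) = 0.0006, D_KL(Q||P) = 0.0006

KL divergence is not symmetric: D_KL(P||Q) ≠ D_KL(Q||P) in general.

D_KL(P||Q) = 0.0006 bits
D_KL(Q||P) = 0.0006 bits

In this case they happen to be equal (to 4 decimal places).

This asymmetry is why KL divergence is not a true distance metric.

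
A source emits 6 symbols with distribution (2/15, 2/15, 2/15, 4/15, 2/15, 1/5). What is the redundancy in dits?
0.0186 dits

Redundancy measures how far a source is from maximum entropy:
R = H_max - H(X)

Maximum entropy for 6 symbols: H_max = log_10(6) = 0.7782 dits
Actual entropy: H(X) = 0.7596 dits
Redundancy: R = 0.7782 - 0.7596 = 0.0186 dits

This redundancy represents potential for compression: the source could be compressed by 0.0186 dits per symbol.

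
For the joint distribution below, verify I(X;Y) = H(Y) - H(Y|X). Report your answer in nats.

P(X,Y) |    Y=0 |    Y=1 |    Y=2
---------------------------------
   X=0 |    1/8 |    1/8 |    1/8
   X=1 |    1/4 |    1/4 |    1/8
I(X;Y) = 0.0109 nats

Mutual information has multiple equivalent forms:
- I(X;Y) = H(X) - H(X|Y)
- I(X;Y) = H(Y) - H(Y|X)
- I(X;Y) = H(X) + H(Y) - H(X,Y)

Computing all quantities:
H(X) = 0.6616, H(Y) = 1.0822, H(X,Y) = 1.7329
H(X|Y) = 0.6507, H(Y|X) = 1.0713

Verification:
H(X) - H(X|Y) = 0.6616 - 0.6507 = 0.0109
H(Y) - H(Y|X) = 1.0822 - 1.0713 = 0.0109
H(X) + H(Y) - H(X,Y) = 0.6616 + 1.0822 - 1.7329 = 0.0109

All forms give I(X;Y) = 0.0109 nats. ✓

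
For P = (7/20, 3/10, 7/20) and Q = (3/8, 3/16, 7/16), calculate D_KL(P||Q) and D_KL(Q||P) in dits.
D_KL(P||Q) = 0.0168, D_KL(Q||P) = 0.0154

KL divergence is not symmetric: D_KL(P||Q) ≠ D_KL(Q||P) in general.

D_KL(P||Q) = 0.0168 dits
D_KL(Q||P) = 0.0154 dits

No, they are not equal!

This asymmetry is why KL divergence is not a true distance metric.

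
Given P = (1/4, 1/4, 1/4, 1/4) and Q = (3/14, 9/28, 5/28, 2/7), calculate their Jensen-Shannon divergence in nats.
0.0065 nats

Jensen-Shannon divergence is:
JSD(P||Q) = 0.5 × D_KL(P||M) + 0.5 × D_KL(Q||M)
where M = 0.5 × (P + Q) is the mixture distribution.

M = 0.5 × (1/4, 1/4, 1/4, 1/4) + 0.5 × (3/14, 9/28, 5/28, 2/7) = (0.232143, 2/7, 3/14, 0.267857)

D_KL(P||M) = 0.0064 nats
D_KL(Q||M) = 0.0066 nats

JSD(P||Q) = 0.5 × 0.0064 + 0.5 × 0.0066 = 0.0065 nats

Unlike KL divergence, JSD is symmetric and bounded: 0 ≤ JSD ≤ log(2).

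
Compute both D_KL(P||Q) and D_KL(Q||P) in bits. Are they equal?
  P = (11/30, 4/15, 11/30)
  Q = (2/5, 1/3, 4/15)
D_KL(P||Q) = 0.0366, D_KL(Q||P) = 0.0350

KL divergence is not symmetric: D_KL(P||Q) ≠ D_KL(Q||P) in general.

D_KL(P||Q) = 0.0366 bits
D_KL(Q||P) = 0.0350 bits

No, they are not equal!

This asymmetry is why KL divergence is not a true distance metric.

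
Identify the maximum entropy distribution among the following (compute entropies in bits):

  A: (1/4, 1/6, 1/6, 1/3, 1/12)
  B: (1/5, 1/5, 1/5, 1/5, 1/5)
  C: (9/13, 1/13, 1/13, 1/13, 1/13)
B

For a discrete distribution over n outcomes, entropy is maximized by the uniform distribution.

Computing entropies:
H(A) = 2.1887 bits
H(B) = 2.3219 bits
H(C) = 1.5059 bits

The uniform distribution (where all probabilities equal 1/5) achieves the maximum entropy of log_2(5) = 2.3219 bits.

Distribution B has the highest entropy.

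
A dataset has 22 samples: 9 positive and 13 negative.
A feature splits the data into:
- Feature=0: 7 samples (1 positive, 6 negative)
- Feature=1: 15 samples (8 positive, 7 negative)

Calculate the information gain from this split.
0.1081 bits

Information Gain = H(Y) - H(Y|Feature)

Before split:
P(positive) = 9/22 = 0.4091
H(Y) = 0.9760 bits

After split:
Feature=0: H = 0.5917 bits (weight = 7/22)
Feature=1: H = 0.9968 bits (weight = 15/22)
H(Y|Feature) = (7/22)×0.5917 + (15/22)×0.9968 = 0.8679 bits

Information Gain = 0.9760 - 0.8679 = 0.1081 bits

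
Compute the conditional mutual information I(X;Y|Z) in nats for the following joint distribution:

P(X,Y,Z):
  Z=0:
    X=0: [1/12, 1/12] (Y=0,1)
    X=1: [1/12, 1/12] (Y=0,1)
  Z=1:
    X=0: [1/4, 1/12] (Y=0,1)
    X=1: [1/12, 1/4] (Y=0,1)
0.0872 nats

Conditional mutual information: I(X;Y|Z) = H(X|Z) + H(Y|Z) - H(X,Y|Z)

H(Z) = 0.6365
H(X,Z) = 1.3297 → H(X|Z) = 0.6931
H(Y,Z) = 1.3297 → H(Y|Z) = 0.6931
H(X,Y,Z) = 1.9356 → H(X,Y|Z) = 1.2991

I(X;Y|Z) = 0.6931 + 0.6931 - 1.2991 = 0.0872 nats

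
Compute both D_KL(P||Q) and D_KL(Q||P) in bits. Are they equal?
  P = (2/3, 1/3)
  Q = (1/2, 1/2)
D_KL(P||Q) = 0.0817, D_KL(Q||P) = 0.0850

KL divergence is not symmetric: D_KL(P||Q) ≠ D_KL(Q||P) in general.

D_KL(P||Q) = 0.0817 bits
D_KL(Q||P) = 0.0850 bits

No, they are not equal!

This asymmetry is why KL divergence is not a true distance metric.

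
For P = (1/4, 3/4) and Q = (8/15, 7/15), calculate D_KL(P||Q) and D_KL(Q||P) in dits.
D_KL(P||Q) = 0.0723, D_KL(Q||P) = 0.0793

KL divergence is not symmetric: D_KL(P||Q) ≠ D_KL(Q||P) in general.

D_KL(P||Q) = 0.0723 dits
D_KL(Q||P) = 0.0793 dits

No, they are not equal!

This asymmetry is why KL divergence is not a true distance metric.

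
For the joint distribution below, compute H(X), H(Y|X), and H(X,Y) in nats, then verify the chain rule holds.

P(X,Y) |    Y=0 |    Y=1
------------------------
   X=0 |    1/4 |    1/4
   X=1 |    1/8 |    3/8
H(X,Y) = 1.3209, H(X) = 0.6931, H(Y|X) = 0.6277 (all in nats)

Chain rule: H(X,Y) = H(X) + H(Y|X)

Left side — joint entropy directly:
H(X,Y) = -Σ p(x,y) log p(x,y) = 1.3209 nats

Right side — compute H(Y|X) from the conditional distributions:
P(X) = (1/2, 1/2), so H(X) = 0.6931 nats
H(Y|X) = Σ_x P(X=x) · H(Y|X=x):
  P(Y|X=0) = (1/2, 1/2), H(Y|X=0) = 0.6931, weight P(X=0) = 1/2
  P(Y|X=1) = (1/4, 3/4), H(Y|X=1) = 0.5623, weight P(X=1) = 1/2
H(Y|X) = 0.6277 nats

H(X) + H(Y|X) = 0.6931 + 0.6277 = 1.3209 nats

Both sides equal 1.3209 nats. ✓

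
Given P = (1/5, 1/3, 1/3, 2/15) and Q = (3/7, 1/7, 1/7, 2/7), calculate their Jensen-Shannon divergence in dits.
0.0324 dits

Jensen-Shannon divergence is:
JSD(P||Q) = 0.5 × D_KL(P||M) + 0.5 × D_KL(Q||M)
where M = 0.5 × (P + Q) is the mixture distribution.

M = 0.5 × (1/5, 1/3, 1/3, 2/15) + 0.5 × (3/7, 1/7, 1/7, 2/7) = (11/35, 5/21, 5/21, 0.209524)

D_KL(P||M) = 0.0320 dits
D_KL(Q||M) = 0.0328 dits

JSD(P||Q) = 0.5 × 0.0320 + 0.5 × 0.0328 = 0.0324 dits

Unlike KL divergence, JSD is symmetric and bounded: 0 ≤ JSD ≤ log(2).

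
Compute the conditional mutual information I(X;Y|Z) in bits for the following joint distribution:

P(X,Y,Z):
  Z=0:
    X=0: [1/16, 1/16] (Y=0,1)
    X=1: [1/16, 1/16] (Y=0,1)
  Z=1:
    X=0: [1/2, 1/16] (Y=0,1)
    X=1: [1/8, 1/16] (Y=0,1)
0.0323 bits

Conditional mutual information: I(X;Y|Z) = H(X|Z) + H(Y|Z) - H(X,Y|Z)

H(Z) = 0.8113
H(X,Z) = 1.6697 → H(X|Z) = 0.8585
H(Y,Z) = 1.5488 → H(Y|Z) = 0.7375
H(X,Y,Z) = 2.3750 → H(X,Y|Z) = 1.5637

I(X;Y|Z) = 0.8585 + 0.7375 - 1.5637 = 0.0323 bits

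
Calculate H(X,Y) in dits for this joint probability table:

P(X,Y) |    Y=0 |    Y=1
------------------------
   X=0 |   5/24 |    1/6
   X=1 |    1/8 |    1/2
0.5350 dits

Joint entropy is H(X,Y) = -Σ_{x,y} p(x,y) log p(x,y).

Summing over all non-zero entries:
H(X,Y) = -[5/24·log_10(5/24) + 1/6·log_10(1/6) + 1/8·log_10(1/8) + 1/2·log_10(1/2)]
H(X,Y) = 0.5350 dits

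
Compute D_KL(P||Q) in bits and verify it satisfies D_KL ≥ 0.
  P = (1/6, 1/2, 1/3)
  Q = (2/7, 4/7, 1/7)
0.1815 bits

KL divergence satisfies the Gibbs inequality: D_KL(P||Q) ≥ 0 for all distributions P, Q.

D_KL(P||Q) = Σ p(x) log(p(x)/q(x))
Term by term:
  x=0: 1/6 × log_2[(1/6)/(2/7)] = -0.1296
  x=1: 1/2 × log_2[(1/2)/(4/7)] = -0.0963
  x=2: 1/3 × log_2[(1/3)/(1/7)] = 0.4075
D_KL(P||Q) = 0.1815 bits

D_KL(P||Q) = 0.1815 ≥ 0 ✓

This non-negativity is a fundamental property: relative entropy cannot be negative because it measures how different Q is from P.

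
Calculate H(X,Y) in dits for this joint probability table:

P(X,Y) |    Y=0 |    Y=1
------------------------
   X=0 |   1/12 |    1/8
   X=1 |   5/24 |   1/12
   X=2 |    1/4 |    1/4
0.7357 dits

Joint entropy is H(X,Y) = -Σ_{x,y} p(x,y) log p(x,y).

Summing over all non-zero entries:
H(X,Y) = -[1/12·log_10(1/12) + 1/8·log_10(1/8) + 5/24·log_10(5/24) + 1/12·log_10(1/12) + 1/4·log_10(1/4) + 1/4·log_10(1/4)]
H(X,Y) = 0.7357 dits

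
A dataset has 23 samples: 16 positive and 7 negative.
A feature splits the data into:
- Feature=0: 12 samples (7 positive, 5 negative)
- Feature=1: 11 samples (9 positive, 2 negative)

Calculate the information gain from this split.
0.0482 bits

Information Gain = H(Y) - H(Y|Feature)

Before split:
P(positive) = 16/23 = 0.6957
H(Y) = 0.8865 bits

After split:
Feature=0: H = 0.9799 bits (weight = 12/23)
Feature=1: H = 0.6840 bits (weight = 11/23)
H(Y|Feature) = (12/23)×0.9799 + (11/23)×0.6840 = 0.8384 bits

Information Gain = 0.8865 - 0.8384 = 0.0482 bits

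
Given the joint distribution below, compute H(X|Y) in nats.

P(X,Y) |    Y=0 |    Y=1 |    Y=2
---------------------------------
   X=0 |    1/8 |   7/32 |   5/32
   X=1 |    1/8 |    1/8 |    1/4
0.6693 nats

Using the chain rule: H(X|Y) = H(X,Y) - H(Y)

First, compute H(X,Y) = 1.7489 nats

Marginal P(Y) = (1/4, 11/32, 13/32)
H(Y) = 1.0796 nats

H(X|Y) = H(X,Y) - H(Y) = 1.7489 - 1.0796 = 0.6693 nats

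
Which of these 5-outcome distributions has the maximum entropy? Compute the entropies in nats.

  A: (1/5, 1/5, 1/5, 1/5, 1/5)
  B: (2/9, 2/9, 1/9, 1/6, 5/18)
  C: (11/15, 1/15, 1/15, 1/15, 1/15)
A

For a discrete distribution over n outcomes, entropy is maximized by the uniform distribution.

Computing entropies:
H(A) = 1.6094 nats
H(B) = 1.5671 nats
H(C) = 0.9496 nats

The uniform distribution (where all probabilities equal 1/5) achieves the maximum entropy of log_e(5) = 1.6094 nats.

Distribution A has the highest entropy.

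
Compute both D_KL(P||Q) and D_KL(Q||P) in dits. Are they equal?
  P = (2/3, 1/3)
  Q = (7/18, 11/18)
D_KL(P||Q) = 0.0683, D_KL(Q||P) = 0.0698

KL divergence is not symmetric: D_KL(P||Q) ≠ D_KL(Q||P) in general.

D_KL(P||Q) = 0.0683 dits
D_KL(Q||P) = 0.0698 dits

No, they are not equal!

This asymmetry is why KL divergence is not a true distance metric.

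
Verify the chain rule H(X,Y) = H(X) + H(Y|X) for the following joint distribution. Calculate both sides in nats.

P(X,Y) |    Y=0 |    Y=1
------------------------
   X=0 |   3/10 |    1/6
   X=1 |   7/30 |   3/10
H(X,Y) = 1.3606, H(X) = 0.6909, H(Y|X) = 0.6697 (all in nats)

Chain rule: H(X,Y) = H(X) + H(Y|X)

Left side — joint entropy directly:
H(X,Y) = -Σ p(x,y) log p(x,y) = 1.3606 nats

Right side — compute H(Y|X) from the conditional distributions:
P(X) = (7/15, 8/15), so H(X) = 0.6909 nats
H(Y|X) = Σ_x P(X=x) · H(Y|X=x):
  P(Y|X=0) = (9/14, 5/14), H(Y|X=0) = 0.6518, weight P(X=0) = 7/15
  P(Y|X=1) = (7/16, 9/16), H(Y|X=1) = 0.6853, weight P(X=1) = 8/15
H(Y|X) = 0.6697 nats

H(X) + H(Y|X) = 0.6909 + 0.6697 = 1.3606 nats

Both sides equal 1.3606 nats. ✓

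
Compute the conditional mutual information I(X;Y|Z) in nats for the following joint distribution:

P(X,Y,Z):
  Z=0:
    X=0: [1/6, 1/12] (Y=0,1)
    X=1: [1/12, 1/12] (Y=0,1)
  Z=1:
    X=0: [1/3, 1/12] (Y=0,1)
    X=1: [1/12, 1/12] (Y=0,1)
0.0307 nats

Conditional mutual information: I(X;Y|Z) = H(X|Z) + H(Y|Z) - H(X,Y|Z)

H(Z) = 0.6792
H(X,Z) = 1.3086 → H(X|Z) = 0.6294
H(Y,Z) = 1.3086 → H(Y|Z) = 0.6294
H(X,Y,Z) = 1.9073 → H(X,Y|Z) = 1.2281

I(X;Y|Z) = 0.6294 + 0.6294 - 1.2281 = 0.0307 nats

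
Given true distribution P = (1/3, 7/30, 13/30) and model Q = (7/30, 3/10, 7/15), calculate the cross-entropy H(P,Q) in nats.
1.0963 nats

Cross-entropy: H(P,Q) = -Σ p(x) log q(x)

Alternatively: H(P,Q) = H(P) + D_KL(P||Q)
H(P) = 1.0681 nats
D_KL(P||Q) = 0.0281 nats

H(P,Q) = 1.0681 + 0.0281 = 1.0963 nats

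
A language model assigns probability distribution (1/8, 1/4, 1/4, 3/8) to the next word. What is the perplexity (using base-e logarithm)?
3.7467

Perplexity is e^H (or exp(H) for natural log).

First, H = -Σ p log p = 1.3209 nats
Perplexity = e^1.3209 = 3.7467

Interpretation: The model's uncertainty is equivalent to choosing uniformly among 3.7 options.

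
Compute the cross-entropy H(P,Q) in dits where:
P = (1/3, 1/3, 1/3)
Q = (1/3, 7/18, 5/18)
0.4812 dits

Cross-entropy: H(P,Q) = -Σ p(x) log q(x)

Alternatively: H(P,Q) = H(P) + D_KL(P||Q)
H(P) = 0.4771 dits
D_KL(P||Q) = 0.0041 dits

H(P,Q) = 0.4771 + 0.0041 = 0.4812 dits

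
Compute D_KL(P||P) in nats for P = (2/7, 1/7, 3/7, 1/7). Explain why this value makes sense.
0.0000 nats

KL divergence satisfies the Gibbs inequality: D_KL(P||Q) ≥ 0 for all distributions P, Q.

D_KL(P||Q) = Σ p(x) log(p(x)/q(x))
Each term is p(x) × log_e(p(x)/p(x)) = p(x) × log_e(1) = 0, so the sum is 0.
D_KL(P||Q) = 0.0000 nats

When P = Q, the KL divergence is exactly 0, as there is no 'divergence' between identical distributions.

This non-negativity is a fundamental property: relative entropy cannot be negative because it measures how different Q is from P.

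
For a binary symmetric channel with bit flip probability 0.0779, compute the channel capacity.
0.6053 bits

For a binary symmetric channel (BSC) with error probability p:
Capacity C = 1 - H(p) bits per symbol

where H(p) = -p log₂(p) - (1-p) log₂(1-p) is the binary entropy function.

H(0.0779) = 0.3947 bits
C = 1 - 0.3947 = 0.6053 bits per symbol

This means we can reliably transmit up to 0.6053 bits of information per channel use.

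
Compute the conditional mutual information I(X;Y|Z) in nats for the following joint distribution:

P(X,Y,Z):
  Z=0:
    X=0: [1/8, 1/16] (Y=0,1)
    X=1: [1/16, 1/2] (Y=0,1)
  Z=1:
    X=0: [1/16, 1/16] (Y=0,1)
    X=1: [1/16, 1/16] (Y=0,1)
0.1062 nats

Conditional mutual information: I(X;Y|Z) = H(X|Z) + H(Y|Z) - H(X,Y|Z)

H(Z) = 0.5623
H(X,Z) = 1.1574 → H(X|Z) = 0.5950
H(Y,Z) = 1.1574 → H(Y|Z) = 0.5950
H(X,Y,Z) = 1.6462 → H(X,Y|Z) = 1.0839

I(X;Y|Z) = 0.5950 + 0.5950 - 1.0839 = 0.1062 nats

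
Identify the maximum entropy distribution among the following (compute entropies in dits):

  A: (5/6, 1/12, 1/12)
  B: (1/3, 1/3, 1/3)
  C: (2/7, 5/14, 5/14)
B

For a discrete distribution over n outcomes, entropy is maximized by the uniform distribution.

Computing entropies:
H(A) = 0.2458 dits
H(B) = 0.4771 dits
H(C) = 0.4748 dits

The uniform distribution (where all probabilities equal 1/3) achieves the maximum entropy of log_10(3) = 0.4771 dits.

Distribution B has the highest entropy.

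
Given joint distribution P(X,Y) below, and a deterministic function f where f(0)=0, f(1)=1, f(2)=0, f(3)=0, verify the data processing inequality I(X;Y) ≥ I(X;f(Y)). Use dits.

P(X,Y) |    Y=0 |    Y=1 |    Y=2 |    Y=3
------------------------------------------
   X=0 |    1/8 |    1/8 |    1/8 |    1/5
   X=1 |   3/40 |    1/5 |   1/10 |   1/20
I(X;Y) = 0.0232, I(X;f(Y)) = 0.0155, inequality holds: 0.0232 ≥ 0.0155

Data Processing Inequality: For any Markov chain X → Y → Z, we have I(X;Y) ≥ I(X;Z).

Here Z = f(Y) is a deterministic function of Y, forming X → Y → Z.

Original I(X;Y) = 0.0232 dits

After applying f:
P(X,Z) where Z=f(Y):
- P(X,Z=0) = P(X,Y=0) + P(X,Y=2) + P(X,Y=3)
- P(X,Z=1) = P(X,Y=1)

I(X;Z) = I(X;f(Y)) = 0.0155 dits

Verification: 0.0232 ≥ 0.0155 ✓

Information cannot be created by processing; the function f can only lose information about X.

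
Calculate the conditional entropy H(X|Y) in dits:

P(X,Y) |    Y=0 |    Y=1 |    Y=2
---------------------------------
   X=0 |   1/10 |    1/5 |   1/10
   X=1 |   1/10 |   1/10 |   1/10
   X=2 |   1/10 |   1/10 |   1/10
0.4669 dits

Using the chain rule: H(X|Y) = H(X,Y) - H(Y)

First, compute H(X,Y) = 0.9398 dits

Marginal P(Y) = (3/10, 2/5, 3/10)
H(Y) = 0.4729 dits

H(X|Y) = H(X,Y) - H(Y) = 0.9398 - 0.4729 = 0.4669 dits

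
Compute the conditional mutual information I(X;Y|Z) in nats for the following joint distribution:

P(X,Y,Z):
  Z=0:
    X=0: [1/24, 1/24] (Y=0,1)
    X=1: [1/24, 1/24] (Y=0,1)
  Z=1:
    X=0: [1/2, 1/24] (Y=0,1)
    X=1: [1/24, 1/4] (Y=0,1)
0.2730 nats

Conditional mutual information: I(X;Y|Z) = H(X|Z) + H(Y|Z) - H(X,Y|Z)

H(Z) = 0.4506
H(X,Z) = 1.1056 → H(X|Z) = 0.6551
H(Y,Z) = 1.1056 → H(Y|Z) = 0.6551
H(X,Y,Z) = 1.4877 → H(X,Y|Z) = 1.0371

I(X;Y|Z) = 0.6551 + 0.6551 - 1.0371 = 0.2730 nats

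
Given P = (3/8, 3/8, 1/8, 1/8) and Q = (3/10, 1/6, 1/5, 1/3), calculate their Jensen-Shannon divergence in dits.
0.0224 dits

Jensen-Shannon divergence is:
JSD(P||Q) = 0.5 × D_KL(P||M) + 0.5 × D_KL(Q||M)
where M = 0.5 × (P + Q) is the mixture distribution.

M = 0.5 × (3/8, 3/8, 1/8, 1/8) + 0.5 × (3/10, 1/6, 1/5, 1/3) = (0.3375, 0.270833, 0.1625, 0.229167)

D_KL(P||M) = 0.0230 dits
D_KL(Q||M) = 0.0218 dits

JSD(P||Q) = 0.5 × 0.0230 + 0.5 × 0.0218 = 0.0224 dits

Unlike KL divergence, JSD is symmetric and bounded: 0 ≤ JSD ≤ log(2).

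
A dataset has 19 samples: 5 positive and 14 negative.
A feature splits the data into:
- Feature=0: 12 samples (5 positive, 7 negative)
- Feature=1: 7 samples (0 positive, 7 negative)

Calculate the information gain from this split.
0.2126 bits

Information Gain = H(Y) - H(Y|Feature)

Before split:
P(positive) = 5/19 = 0.2632
H(Y) = 0.8315 bits

After split:
Feature=0: H = 0.9799 bits (weight = 12/19)
Feature=1: H = 0.0000 bits (weight = 7/19)
H(Y|Feature) = (12/19)×0.9799 + (7/19)×0.0000 = 0.6189 bits

Information Gain = 0.8315 - 0.6189 = 0.2126 bits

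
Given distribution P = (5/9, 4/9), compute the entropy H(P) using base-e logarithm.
0.6870 nats

Shannon entropy is H(X) = -Σ p(x) log p(x).

For P = (5/9, 4/9):
H = -5/9 × log_e(5/9) -4/9 × log_e(4/9)
H = 0.6870 nats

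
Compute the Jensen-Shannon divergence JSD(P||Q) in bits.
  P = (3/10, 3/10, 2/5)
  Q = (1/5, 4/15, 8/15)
0.0149 bits

Jensen-Shannon divergence is:
JSD(P||Q) = 0.5 × D_KL(P||M) + 0.5 × D_KL(Q||M)
where M = 0.5 × (P + Q) is the mixture distribution.

M = 0.5 × (3/10, 3/10, 2/5) + 0.5 × (1/5, 4/15, 8/15) = (1/4, 0.283333, 7/15)

D_KL(P||M) = 0.0147 bits
D_KL(Q||M) = 0.0150 bits

JSD(P||Q) = 0.5 × 0.0147 + 0.5 × 0.0150 = 0.0149 bits

Unlike KL divergence, JSD is symmetric and bounded: 0 ≤ JSD ≤ log(2).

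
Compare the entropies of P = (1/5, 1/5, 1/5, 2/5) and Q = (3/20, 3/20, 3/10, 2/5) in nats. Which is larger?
P

Computing entropies in nats:
H(P) = 1.3322
H(Q) = 1.2968

Distribution P has higher entropy.

Intuition: The distribution closer to uniform (more spread out) has higher entropy.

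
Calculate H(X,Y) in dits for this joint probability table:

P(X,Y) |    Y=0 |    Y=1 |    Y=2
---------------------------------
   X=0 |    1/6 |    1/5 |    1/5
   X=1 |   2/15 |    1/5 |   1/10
0.7657 dits

Joint entropy is H(X,Y) = -Σ_{x,y} p(x,y) log p(x,y).

Summing over all non-zero entries:
H(X,Y) = -[1/6·log_10(1/6) + 1/5·log_10(1/5) + 1/5·log_10(1/5) + 2/15·log_10(2/15) + 1/5·log_10(1/5) + 1/10·log_10(1/10)]
H(X,Y) = 0.7657 dits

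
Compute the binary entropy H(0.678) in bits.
0.9065 bits

The binary entropy function is:
H(p) = -p log(p) - (1-p) log(1-p)

H(0.678) = -0.678 × log_2(0.678) - 0.322 × log_2(0.322)
H(0.678) = 0.9065 bits

Note: Binary entropy is maximized at p=0.5 (H=1 bit) and minimized at p=0 or p=1 (H=0).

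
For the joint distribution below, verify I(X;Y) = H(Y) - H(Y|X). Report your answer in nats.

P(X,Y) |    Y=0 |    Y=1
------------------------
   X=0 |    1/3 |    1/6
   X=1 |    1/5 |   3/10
I(X;Y) = 0.0362 nats

Mutual information has multiple equivalent forms:
- I(X;Y) = H(X) - H(X|Y)
- I(X;Y) = H(Y) - H(Y|X)
- I(X;Y) = H(X) + H(Y) - H(X,Y)

Computing all quantities:
H(X) = 0.6931, H(Y) = 0.6909, H(X,Y) = 1.3479
H(X|Y) = 0.6570, H(Y|X) = 0.6548

Verification:
H(X) - H(X|Y) = 0.6931 - 0.6570 = 0.0362
H(Y) - H(Y|X) = 0.6909 - 0.6548 = 0.0362
H(X) + H(Y) - H(X,Y) = 0.6931 + 0.6909 - 1.3479 = 0.0362

All forms give I(X;Y) = 0.0362 nats. ✓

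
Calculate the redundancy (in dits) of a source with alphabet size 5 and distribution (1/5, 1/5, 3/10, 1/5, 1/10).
0.0227 dits

Redundancy measures how far a source is from maximum entropy:
R = H_max - H(X)

Maximum entropy for 5 symbols: H_max = log_10(5) = 0.6990 dits
Actual entropy: H(X) = 0.6762 dits
Redundancy: R = 0.6990 - 0.6762 = 0.0227 dits

This redundancy represents potential for compression: the source could be compressed by 0.0227 dits per symbol.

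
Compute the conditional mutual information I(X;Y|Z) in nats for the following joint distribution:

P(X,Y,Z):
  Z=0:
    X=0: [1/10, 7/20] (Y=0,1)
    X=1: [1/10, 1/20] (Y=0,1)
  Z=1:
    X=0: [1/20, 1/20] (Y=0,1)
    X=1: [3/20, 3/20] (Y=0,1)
0.0481 nats

Conditional mutual information: I(X;Y|Z) = H(X|Z) + H(Y|Z) - H(X,Y|Z)

H(Z) = 0.6730
H(X,Z) = 1.2353 → H(X|Z) = 0.5623
H(Y,Z) = 1.3322 → H(Y|Z) = 0.6592
H(X,Y,Z) = 1.8465 → H(X,Y|Z) = 1.1734

I(X;Y|Z) = 0.5623 + 0.6592 - 1.1734 = 0.0481 nats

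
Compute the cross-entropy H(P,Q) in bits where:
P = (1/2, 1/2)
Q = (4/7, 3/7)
1.0149 bits

Cross-entropy: H(P,Q) = -Σ p(x) log q(x)

Alternatively: H(P,Q) = H(P) + D_KL(P||Q)
H(P) = 1.0000 bits
D_KL(P||Q) = 0.0149 bits

H(P,Q) = 1.0000 + 0.0149 = 1.0149 bits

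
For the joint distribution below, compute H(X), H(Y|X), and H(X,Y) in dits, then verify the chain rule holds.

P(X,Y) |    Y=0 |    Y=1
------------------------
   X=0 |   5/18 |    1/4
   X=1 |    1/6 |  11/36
H(X,Y) = 0.5921, H(X) = 0.3004, H(Y|X) = 0.2917 (all in dits)

Chain rule: H(X,Y) = H(X) + H(Y|X)

Left side — joint entropy directly:
H(X,Y) = -Σ p(x,y) log p(x,y) = 0.5921 dits

Right side — compute H(Y|X) from the conditional distributions:
P(X) = (19/36, 17/36), so H(X) = 0.3004 dits
H(Y|X) = Σ_x P(X=x) · H(Y|X=x):
  P(Y|X=0) = (10/19, 9/19), H(Y|X=0) = 0.3004, weight P(X=0) = 19/36
  P(Y|X=1) = (6/17, 11/17), H(Y|X=1) = 0.2820, weight P(X=1) = 17/36
H(Y|X) = 0.2917 dits

H(X) + H(Y|X) = 0.3004 + 0.2917 = 0.5921 dits

Both sides equal 0.5921 dits. ✓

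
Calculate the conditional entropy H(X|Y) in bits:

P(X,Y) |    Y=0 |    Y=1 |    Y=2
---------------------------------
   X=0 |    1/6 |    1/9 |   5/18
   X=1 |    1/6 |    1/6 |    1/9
0.9387 bits

Using the chain rule: H(X|Y) = H(X,Y) - H(Y)

First, compute H(X,Y) = 2.5102 bits

Marginal P(Y) = (1/3, 5/18, 7/18)
H(Y) = 1.5715 bits

H(X|Y) = H(X,Y) - H(Y) = 2.5102 - 1.5715 = 0.9387 bits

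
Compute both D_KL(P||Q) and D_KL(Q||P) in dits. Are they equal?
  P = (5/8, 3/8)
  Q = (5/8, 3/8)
D_KL(P||Q) = 0.0000, D_KL(Q||P) = 0.0000

KL divergence is not symmetric: D_KL(P||Q) ≠ D_KL(Q||P) in general.

D_KL(P||Q) = 0.0000 dits
D_KL(Q||P) = 0.0000 dits

In this case they happen to be equal (to 4 decimal places).

This asymmetry is why KL divergence is not a true distance metric.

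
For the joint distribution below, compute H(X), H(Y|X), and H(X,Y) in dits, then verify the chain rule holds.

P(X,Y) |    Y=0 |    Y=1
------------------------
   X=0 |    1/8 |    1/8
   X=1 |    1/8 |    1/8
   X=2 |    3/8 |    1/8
H(X,Y) = 0.7242, H(X) = 0.4515, H(Y|X) = 0.2726 (all in dits)

Chain rule: H(X,Y) = H(X) + H(Y|X)

Left side — joint entropy directly:
H(X,Y) = -Σ p(x,y) log p(x,y) = 0.7242 dits

Right side — compute H(Y|X) from the conditional distributions:
P(X) = (1/4, 1/4, 1/2), so H(X) = 0.4515 dits
H(Y|X) = Σ_x P(X=x) · H(Y|X=x):
  P(Y|X=0) = (1/2, 1/2), H(Y|X=0) = 0.3010, weight P(X=0) = 1/4
  P(Y|X=1) = (1/2, 1/2), H(Y|X=1) = 0.3010, weight P(X=1) = 1/4
  P(Y|X=2) = (3/4, 1/4), H(Y|X=2) = 0.2442, weight P(X=2) = 1/2
H(Y|X) = 0.2726 dits

H(X) + H(Y|X) = 0.4515 + 0.2726 = 0.7242 dits

Both sides equal 0.7242 dits. ✓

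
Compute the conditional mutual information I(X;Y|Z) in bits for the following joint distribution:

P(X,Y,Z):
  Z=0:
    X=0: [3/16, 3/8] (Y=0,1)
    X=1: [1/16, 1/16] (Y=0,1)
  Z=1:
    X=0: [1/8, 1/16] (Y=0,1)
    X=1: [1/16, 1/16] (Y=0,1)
0.0148 bits

Conditional mutual information: I(X;Y|Z) = H(X|Z) + H(Y|Z) - H(X,Y|Z)

H(Z) = 0.8960
H(X,Z) = 1.6697 → H(X|Z) = 0.7737
H(Y,Z) = 1.8496 → H(Y|Z) = 0.9536
H(X,Y,Z) = 2.6085 → H(X,Y|Z) = 1.7124

I(X;Y|Z) = 0.7737 + 0.9536 - 1.7124 = 0.0148 bits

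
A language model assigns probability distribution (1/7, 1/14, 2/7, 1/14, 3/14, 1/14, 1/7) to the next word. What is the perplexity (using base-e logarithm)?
6.1075

Perplexity is e^H (or exp(H) for natural log).

First, H = -Σ p log p = 1.8095 nats
Perplexity = e^1.8095 = 6.1075

Interpretation: The model's uncertainty is equivalent to choosing uniformly among 6.1 options.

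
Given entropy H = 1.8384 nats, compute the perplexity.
6.2865

Perplexity is e^H (or exp(H) for natural log).

H = 1.8384 nats
Perplexity = e^1.8384 = 6.2865

Interpretation: The model's uncertainty is equivalent to choosing uniformly among 6.3 options.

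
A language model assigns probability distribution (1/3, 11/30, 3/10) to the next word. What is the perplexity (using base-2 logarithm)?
2.9900

Perplexity is 2^H (or exp(H) for natural log).

First, H = -Σ p log p = 1.5801 bits
Perplexity = 2^1.5801 = 2.9900

Interpretation: The model's uncertainty is equivalent to choosing uniformly among 3.0 options.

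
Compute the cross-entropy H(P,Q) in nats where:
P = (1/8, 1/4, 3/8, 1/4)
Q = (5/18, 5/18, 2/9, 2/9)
1.4204 nats

Cross-entropy: H(P,Q) = -Σ p(x) log q(x)

Alternatively: H(P,Q) = H(P) + D_KL(P||Q)
H(P) = 1.3209 nats
D_KL(P||Q) = 0.0995 nats

H(P,Q) = 1.3209 + 0.0995 = 1.4204 nats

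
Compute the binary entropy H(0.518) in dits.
0.3007 dits

The binary entropy function is:
H(p) = -p log(p) - (1-p) log(1-p)

H(0.518) = -0.518 × log_10(0.518) - 0.482 × log_10(0.482)
H(0.518) = 0.3007 dits

Note: Binary entropy is maximized at p=0.5 (H=1 bit) and minimized at p=0 or p=1 (H=0).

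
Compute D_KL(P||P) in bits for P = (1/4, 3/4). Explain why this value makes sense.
0.0000 bits

KL divergence satisfies the Gibbs inequality: D_KL(P||Q) ≥ 0 for all distributions P, Q.

D_KL(P||Q) = Σ p(x) log(p(x)/q(x))
Each term is p(x) × log_2(p(x)/p(x)) = p(x) × log_2(1) = 0, so the sum is 0.
D_KL(P||Q) = 0.0000 bits

When P = Q, the KL divergence is exactly 0, as there is no 'divergence' between identical distributions.

This non-negativity is a fundamental property: relative entropy cannot be negative because it measures how different Q is from P.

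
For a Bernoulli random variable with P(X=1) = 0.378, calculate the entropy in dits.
0.2880 dits

The binary entropy function is:
H(p) = -p log(p) - (1-p) log(1-p)

H(0.378) = -0.378 × log_10(0.378) - 0.622 × log_10(0.622)
H(0.378) = 0.2880 dits

Note: Binary entropy is maximized at p=0.5 (H=1 bit) and minimized at p=0 or p=1 (H=0).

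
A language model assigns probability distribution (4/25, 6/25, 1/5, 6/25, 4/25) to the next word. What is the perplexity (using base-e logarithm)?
4.9201

Perplexity is e^H (or exp(H) for natural log).

First, H = -Σ p log p = 1.5933 nats
Perplexity = e^1.5933 = 4.9201

Interpretation: The model's uncertainty is equivalent to choosing uniformly among 4.9 options.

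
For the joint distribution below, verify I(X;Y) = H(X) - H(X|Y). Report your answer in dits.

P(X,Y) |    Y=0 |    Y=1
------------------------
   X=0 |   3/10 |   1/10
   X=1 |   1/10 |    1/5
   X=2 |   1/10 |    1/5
I(X;Y) = 0.0375 dits

Mutual information has multiple equivalent forms:
- I(X;Y) = H(X) - H(X|Y)
- I(X;Y) = H(Y) - H(Y|X)
- I(X;Y) = H(X) + H(Y) - H(X,Y)

Computing all quantities:
H(X) = 0.4729, H(Y) = 0.3010, H(X,Y) = 0.7365
H(X|Y) = 0.4354, H(Y|X) = 0.2635

Verification:
H(X) - H(X|Y) = 0.4729 - 0.4354 = 0.0375
H(Y) - H(Y|X) = 0.3010 - 0.2635 = 0.0375
H(X) + H(Y) - H(X,Y) = 0.4729 + 0.3010 - 0.7365 = 0.0375

All forms give I(X;Y) = 0.0375 dits. ✓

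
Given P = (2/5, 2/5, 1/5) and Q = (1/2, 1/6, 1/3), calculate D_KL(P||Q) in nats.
0.1588 nats

KL divergence: D_KL(P||Q) = Σ p(x) log(p(x)/q(x))

Computing term by term:
  x=0: 2/5 × log_e[(2/5)/(1/2)] = 2/5 × -0.2231 = -0.0893
  x=1: 2/5 × log_e[(2/5)/(1/6)] = 2/5 × 0.8755 = 0.3502
  x=2: 1/5 × log_e[(1/5)/(1/3)] = 1/5 × -0.5108 = -0.1022

D_KL(P||Q) = 0.1588 nats

Note: KL divergence is always non-negative and equals 0 iff P = Q.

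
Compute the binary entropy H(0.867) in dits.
0.1703 dits

The binary entropy function is:
H(p) = -p log(p) - (1-p) log(1-p)

H(0.867) = -0.867 × log_10(0.867) - 0.133 × log_10(0.133)
H(0.867) = 0.1703 dits

Note: Binary entropy is maximized at p=0.5 (H=1 bit) and minimized at p=0 or p=1 (H=0).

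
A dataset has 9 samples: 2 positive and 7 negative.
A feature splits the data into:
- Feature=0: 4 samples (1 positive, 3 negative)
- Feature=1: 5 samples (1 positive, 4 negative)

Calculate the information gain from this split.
0.0026 bits

Information Gain = H(Y) - H(Y|Feature)

Before split:
P(positive) = 2/9 = 0.2222
H(Y) = 0.7642 bits

After split:
Feature=0: H = 0.8113 bits (weight = 4/9)
Feature=1: H = 0.7219 bits (weight = 5/9)
H(Y|Feature) = (4/9)×0.8113 + (5/9)×0.7219 = 0.7616 bits

Information Gain = 0.7642 - 0.7616 = 0.0026 bits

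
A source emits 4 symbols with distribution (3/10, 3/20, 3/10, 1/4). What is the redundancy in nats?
0.0328 nats

Redundancy measures how far a source is from maximum entropy:
R = H_max - H(X)

Maximum entropy for 4 symbols: H_max = log_e(4) = 1.3863 nats
Actual entropy: H(X) = 1.3535 nats
Redundancy: R = 1.3863 - 1.3535 = 0.0328 nats

This redundancy represents potential for compression: the source could be compressed by 0.0328 nats per symbol.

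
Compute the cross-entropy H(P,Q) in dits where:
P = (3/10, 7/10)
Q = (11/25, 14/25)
0.2832 dits

Cross-entropy: H(P,Q) = -Σ p(x) log q(x)

Alternatively: H(P,Q) = H(P) + D_KL(P||Q)
H(P) = 0.2653 dits
D_KL(P||Q) = 0.0179 dits

H(P,Q) = 0.2653 + 0.0179 = 0.2832 dits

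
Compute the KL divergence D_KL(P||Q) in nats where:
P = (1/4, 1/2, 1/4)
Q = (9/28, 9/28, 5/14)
0.0689 nats

KL divergence: D_KL(P||Q) = Σ p(x) log(p(x)/q(x))

Computing term by term:
  x=0: 1/4 × log_e[(1/4)/(9/28)] = 1/4 × -0.2513 = -0.0628
  x=1: 1/2 × log_e[(1/2)/(9/28)] = 1/2 × 0.4418 = 0.2209
  x=2: 1/4 × log_e[(1/4)/(5/14)] = 1/4 × -0.3567 = -0.0892

D_KL(P||Q) = 0.0689 nats

Note: KL divergence is always non-negative and equals 0 iff P = Q.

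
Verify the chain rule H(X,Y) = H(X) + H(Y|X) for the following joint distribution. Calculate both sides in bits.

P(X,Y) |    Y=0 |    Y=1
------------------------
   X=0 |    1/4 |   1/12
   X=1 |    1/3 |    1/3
H(X,Y) = 1.8554, H(X) = 0.9183, H(Y|X) = 0.9371 (all in bits)

Chain rule: H(X,Y) = H(X) + H(Y|X)

Left side — joint entropy directly:
H(X,Y) = -Σ p(x,y) log p(x,y) = 1.8554 bits

Right side — compute H(Y|X) from the conditional distributions:
P(X) = (1/3, 2/3), so H(X) = 0.9183 bits
H(Y|X) = Σ_x P(X=x) · H(Y|X=x):
  P(Y|X=0) = (3/4, 1/4), H(Y|X=0) = 0.8113, weight P(X=0) = 1/3
  P(Y|X=1) = (1/2, 1/2), H(Y|X=1) = 1.0000, weight P(X=1) = 2/3
H(Y|X) = 0.9371 bits

H(X) + H(Y|X) = 0.9183 + 0.9371 = 1.8554 bits

Both sides equal 1.8554 bits. ✓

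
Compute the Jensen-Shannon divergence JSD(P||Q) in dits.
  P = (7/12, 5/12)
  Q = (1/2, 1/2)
0.0015 dits

Jensen-Shannon divergence is:
JSD(P||Q) = 0.5 × D_KL(P||M) + 0.5 × D_KL(Q||M)
where M = 0.5 × (P + Q) is the mixture distribution.

M = 0.5 × (7/12, 5/12) + 0.5 × (1/2, 1/2) = (13/24, 11/24)

D_KL(P||M) = 0.0015 dits
D_KL(Q||M) = 0.0015 dits

JSD(P||Q) = 0.5 × 0.0015 + 0.5 × 0.0015 = 0.0015 dits

Unlike KL divergence, JSD is symmetric and bounded: 0 ≤ JSD ≤ log(2).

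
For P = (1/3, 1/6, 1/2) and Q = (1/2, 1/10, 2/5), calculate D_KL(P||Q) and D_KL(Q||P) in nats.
D_KL(P||Q) = 0.0616, D_KL(Q||P) = 0.0624

KL divergence is not symmetric: D_KL(P||Q) ≠ D_KL(Q||P) in general.

D_KL(P||Q) = 0.0616 nats
D_KL(Q||P) = 0.0624 nats

No, they are not equal!

This asymmetry is why KL divergence is not a true distance metric.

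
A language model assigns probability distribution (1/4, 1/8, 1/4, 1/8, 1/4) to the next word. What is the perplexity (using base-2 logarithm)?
4.7568

Perplexity is 2^H (or exp(H) for natural log).

First, H = -Σ p log p = 2.2500 bits
Perplexity = 2^2.2500 = 4.7568

Interpretation: The model's uncertainty is equivalent to choosing uniformly among 4.8 options.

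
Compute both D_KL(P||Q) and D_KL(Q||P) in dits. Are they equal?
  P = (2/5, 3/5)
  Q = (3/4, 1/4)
D_KL(P||Q) = 0.1189, D_KL(Q||P) = 0.1097

KL divergence is not symmetric: D_KL(P||Q) ≠ D_KL(Q||P) in general.

D_KL(P||Q) = 0.1189 dits
D_KL(Q||P) = 0.1097 dits

No, they are not equal!

This asymmetry is why KL divergence is not a true distance metric.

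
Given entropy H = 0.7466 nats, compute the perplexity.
2.1098

Perplexity is e^H (or exp(H) for natural log).

H = 0.7466 nats
Perplexity = e^0.7466 = 2.1098

Interpretation: The model's uncertainty is equivalent to choosing uniformly among 2.1 options.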